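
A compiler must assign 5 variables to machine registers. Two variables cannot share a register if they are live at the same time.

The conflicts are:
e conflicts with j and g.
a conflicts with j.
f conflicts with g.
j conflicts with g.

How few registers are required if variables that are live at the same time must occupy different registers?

3

e, j, g are mutually in conflict, so at least 3 registers are needed.
3 registers suffice: register 1 → {a, g}; register 2 → {f, j}; register 3 → {e}. Each listed conflict is separated.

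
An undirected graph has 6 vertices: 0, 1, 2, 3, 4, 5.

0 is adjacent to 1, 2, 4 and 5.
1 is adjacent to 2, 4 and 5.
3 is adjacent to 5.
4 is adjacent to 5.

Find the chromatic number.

0, 1, 4, 5 are mutually adjacent (a clique of size 4), so at least 4 colors are needed.
One proper 4-coloring: 0=b, 1=c, 2=a, 3=b, 4=d, 5=a. No two adjacent vertices share a color.

4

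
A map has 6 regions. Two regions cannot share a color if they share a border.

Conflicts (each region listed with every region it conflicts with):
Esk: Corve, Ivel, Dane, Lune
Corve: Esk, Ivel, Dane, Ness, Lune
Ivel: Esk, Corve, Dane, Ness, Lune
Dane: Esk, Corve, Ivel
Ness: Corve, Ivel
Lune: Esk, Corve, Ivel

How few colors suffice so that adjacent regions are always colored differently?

4

Esk, Corve, Ivel, Dane are mutually in conflict, so at least 4 colors are needed.
One proper 4-coloring: Esk=3, Corve=1, Ivel=2, Dane=4, Ness=3, Lune=4. Every pair that conflicts lands in different colors.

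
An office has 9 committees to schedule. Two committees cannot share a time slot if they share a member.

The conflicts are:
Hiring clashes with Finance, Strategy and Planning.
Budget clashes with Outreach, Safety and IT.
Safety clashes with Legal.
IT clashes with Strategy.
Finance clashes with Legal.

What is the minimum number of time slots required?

3

The cycle Hiring-Finance-Legal-Safety-Budget-IT-Strategy-Hiring has odd length 7, so it cannot be 2-colored; at least 3 time slots are needed.
3 time slots suffice: time slot 1 → {Hiring, Budget, Legal}; time slot 2 → {Outreach, Safety, IT, Finance, Planning}; time slot 3 → {Strategy}. Every pair that conflicts lands in different time slots.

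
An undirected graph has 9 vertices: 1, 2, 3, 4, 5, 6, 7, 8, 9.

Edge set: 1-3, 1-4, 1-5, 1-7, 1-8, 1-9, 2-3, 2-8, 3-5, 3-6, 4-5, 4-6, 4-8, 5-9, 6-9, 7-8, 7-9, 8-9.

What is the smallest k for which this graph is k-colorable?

4

1, 7, 8, 9 are pairwise adjacent (a clique of size 4), so at least 4 colors are needed.
4 colors suffice: color a → {1, 2, 6}; color b → {5, 8}; color c → {3, 4, 9}; color d → {7}. No two adjacent vertices share a color.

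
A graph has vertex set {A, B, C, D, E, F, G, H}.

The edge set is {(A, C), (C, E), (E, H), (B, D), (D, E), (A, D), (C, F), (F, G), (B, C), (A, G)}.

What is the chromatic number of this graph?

C and E are adjacent, so at least 2 colors are needed.
2 colors suffice: color red → {C, D, G, H}; color blue → {A, B, E, F}. Each edge has distinct colors on its endpoints.

2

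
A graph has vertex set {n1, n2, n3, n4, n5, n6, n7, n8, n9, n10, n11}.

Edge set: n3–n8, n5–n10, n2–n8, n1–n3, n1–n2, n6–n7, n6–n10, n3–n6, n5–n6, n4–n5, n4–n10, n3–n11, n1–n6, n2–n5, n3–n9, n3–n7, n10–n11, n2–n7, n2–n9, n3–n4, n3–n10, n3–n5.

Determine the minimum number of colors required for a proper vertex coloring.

n3, n5, n6, n10 are mutually adjacent (a clique of size 4), so at least 4 colors are needed.
One proper 4-coloring: n1=2, n2=1, n3=1, n4=3, n5=2, n6=3, n7=2, n8=2, n9=2, n10=4, n11=2. Each edge has distinct colors on its endpoints.

4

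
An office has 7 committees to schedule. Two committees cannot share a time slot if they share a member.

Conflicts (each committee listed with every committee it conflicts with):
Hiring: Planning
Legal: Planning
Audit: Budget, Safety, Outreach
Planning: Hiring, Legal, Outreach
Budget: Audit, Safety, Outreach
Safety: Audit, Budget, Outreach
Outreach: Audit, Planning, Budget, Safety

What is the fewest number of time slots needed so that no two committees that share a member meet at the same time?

Audit, Budget, Safety, Outreach are mutually in conflict, so at least 4 time slots are needed.
4 time slots suffice: Hiring=1, Legal=1, Audit=2, Planning=2, Budget=4, Safety=3, Outreach=1. Each listed conflict is separated.

4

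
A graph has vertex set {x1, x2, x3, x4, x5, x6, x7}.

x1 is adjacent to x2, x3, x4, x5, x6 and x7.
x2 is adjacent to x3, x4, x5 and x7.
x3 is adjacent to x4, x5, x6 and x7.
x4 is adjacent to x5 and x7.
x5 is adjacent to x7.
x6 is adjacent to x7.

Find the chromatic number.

6

x1, x2, x3, x4, x5, x7 form a clique, so at least 6 colors are needed.
6 colors suffice: color 1 → {x1}; color 2 → {x3}; color 3 → {x7}; color 4 → {x5, x6}; color 5 → {x2}; color 6 → {x4}. Each edge has distinct colors on its endpoints.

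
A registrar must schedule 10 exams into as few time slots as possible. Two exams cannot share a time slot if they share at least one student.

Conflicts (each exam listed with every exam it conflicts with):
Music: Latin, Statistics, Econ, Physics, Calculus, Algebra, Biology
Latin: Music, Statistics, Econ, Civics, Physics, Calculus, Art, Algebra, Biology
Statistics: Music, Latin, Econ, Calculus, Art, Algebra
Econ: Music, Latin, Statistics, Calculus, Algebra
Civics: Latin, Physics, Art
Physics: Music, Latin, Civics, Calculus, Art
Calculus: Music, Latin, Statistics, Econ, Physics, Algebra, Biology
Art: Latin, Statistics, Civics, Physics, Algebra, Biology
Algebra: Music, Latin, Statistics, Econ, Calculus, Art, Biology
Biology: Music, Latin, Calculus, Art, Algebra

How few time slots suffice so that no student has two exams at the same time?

Music, Latin, Statistics, Econ, Calculus, Algebra all conflict with each other, so at least 6 time slots are needed.
6 time slots suffice: Music=2, Latin=1, Statistics=5, Econ=6, Civics=3, Physics=4, Calculus=3, Art=2, Algebra=4, Biology=5. Each listed conflict is separated.

6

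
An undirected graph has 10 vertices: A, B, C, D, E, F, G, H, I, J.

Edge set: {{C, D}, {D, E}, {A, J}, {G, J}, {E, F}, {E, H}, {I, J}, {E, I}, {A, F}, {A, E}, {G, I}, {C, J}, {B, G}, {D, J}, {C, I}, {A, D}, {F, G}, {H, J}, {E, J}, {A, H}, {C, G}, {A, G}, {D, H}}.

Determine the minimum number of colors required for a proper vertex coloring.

A, D, E, H, J are pairwise adjacent (a clique of size 5), so at least 5 colors are needed.
5 colors suffice: color 1 → {B, F, J}; color 2 → {A, I}; color 3 → {E, G}; color 4 → {D}; color 5 → {C, H}. Each edge has distinct colors on its endpoints.

5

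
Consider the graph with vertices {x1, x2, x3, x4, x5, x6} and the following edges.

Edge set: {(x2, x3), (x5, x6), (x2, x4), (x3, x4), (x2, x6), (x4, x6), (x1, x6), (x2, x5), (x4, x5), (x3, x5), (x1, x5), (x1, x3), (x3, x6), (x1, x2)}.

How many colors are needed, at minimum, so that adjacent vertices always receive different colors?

5

x2, x3, x4, x5, x6 form a clique, so at least 5 colors are needed.
One proper 5-coloring: x1=purple, x2=red, x3=green, x4=purple, x5=blue, x6=yellow. Each edge has distinct colors on its endpoints.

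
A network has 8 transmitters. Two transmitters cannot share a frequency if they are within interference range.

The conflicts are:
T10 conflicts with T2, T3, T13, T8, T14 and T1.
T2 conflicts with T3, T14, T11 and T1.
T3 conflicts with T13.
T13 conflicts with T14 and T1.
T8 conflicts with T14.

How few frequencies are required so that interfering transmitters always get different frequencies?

T10, T13, T14 are mutually in conflict, so at least 3 frequencies are needed.
A valid assignment using 3 frequencies: T10=1, T2=2, T3=3, T13=2, T8=2, T14=3, T11=1, T1=3. Every pair that conflicts lands in different frequencies.

3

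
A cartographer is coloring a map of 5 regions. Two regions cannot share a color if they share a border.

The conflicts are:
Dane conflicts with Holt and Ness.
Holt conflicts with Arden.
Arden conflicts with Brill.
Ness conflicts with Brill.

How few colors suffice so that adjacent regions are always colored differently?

3

The cycle Holt-Arden-Brill-Ness-Dane-Holt has odd length 5, so it cannot be 2-colored; at least 3 colors are needed.
One proper 3-coloring: Dane=2, Holt=1, Arden=2, Ness=3, Brill=1. Each listed conflict is separated.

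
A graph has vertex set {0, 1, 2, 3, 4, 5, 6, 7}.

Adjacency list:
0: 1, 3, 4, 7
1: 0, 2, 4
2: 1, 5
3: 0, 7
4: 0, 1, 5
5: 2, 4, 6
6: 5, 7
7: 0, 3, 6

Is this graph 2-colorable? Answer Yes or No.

No

0, 1, 4 are mutually adjacent, so at least 3 colors are needed.
So 2 colors are not enough.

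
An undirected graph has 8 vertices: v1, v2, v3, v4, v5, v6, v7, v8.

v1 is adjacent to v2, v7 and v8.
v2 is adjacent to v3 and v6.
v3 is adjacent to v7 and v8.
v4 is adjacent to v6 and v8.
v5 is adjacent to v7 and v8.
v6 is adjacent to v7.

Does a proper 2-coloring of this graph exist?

The cycle v2-v6-v4-v8-v3-v2 has odd length 5, so it cannot be 2-colored; at least 3 colors are needed.
So 2 colors are not enough.

No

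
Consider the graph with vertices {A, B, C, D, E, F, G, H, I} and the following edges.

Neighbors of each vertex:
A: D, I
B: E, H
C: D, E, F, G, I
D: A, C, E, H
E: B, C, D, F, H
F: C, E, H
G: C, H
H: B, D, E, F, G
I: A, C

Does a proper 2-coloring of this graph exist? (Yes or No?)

C, E, F are mutually adjacent, so at least 3 colors are needed.
So 2 colors are not enough.

No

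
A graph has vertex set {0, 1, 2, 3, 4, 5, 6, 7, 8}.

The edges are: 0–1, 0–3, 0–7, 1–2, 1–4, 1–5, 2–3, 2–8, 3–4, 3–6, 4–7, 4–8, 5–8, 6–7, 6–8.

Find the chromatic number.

5 and 8 are adjacent, so at least 2 colors are needed.
2 colors suffice: color a → {1, 3, 7, 8}; color b → {0, 2, 4, 5, 6}. No two adjacent vertices share a color.

2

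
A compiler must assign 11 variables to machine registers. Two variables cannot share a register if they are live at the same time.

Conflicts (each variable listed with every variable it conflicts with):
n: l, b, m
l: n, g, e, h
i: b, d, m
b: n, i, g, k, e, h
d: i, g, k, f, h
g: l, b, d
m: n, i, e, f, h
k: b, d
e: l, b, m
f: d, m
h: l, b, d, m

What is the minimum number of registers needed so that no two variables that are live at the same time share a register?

i and m conflict, so at least 2 registers are needed.
2 registers suffice: register 1 → {l, b, d, m}; register 2 → {n, i, g, k, e, f, h}. Each listed conflict is separated.

2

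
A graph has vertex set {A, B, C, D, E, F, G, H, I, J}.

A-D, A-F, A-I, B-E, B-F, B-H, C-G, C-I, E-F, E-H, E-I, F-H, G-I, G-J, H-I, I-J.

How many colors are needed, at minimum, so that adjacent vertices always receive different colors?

4

B, E, F, H are pairwise adjacent (a clique of size 4), so at least 4 colors are needed.
4 colors suffice: color 1 → {D, F, I}; color 2 → {A, E, G}; color 3 → {C, H, J}; color 4 → {B}. Every edge joins two different colors.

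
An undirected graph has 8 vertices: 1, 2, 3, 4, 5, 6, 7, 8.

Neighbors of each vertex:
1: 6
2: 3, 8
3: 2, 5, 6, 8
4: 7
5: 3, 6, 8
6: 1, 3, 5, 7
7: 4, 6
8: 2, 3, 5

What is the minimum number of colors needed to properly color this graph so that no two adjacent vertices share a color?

3

3, 5, 8 are mutually adjacent, so at least 3 colors are needed.
A valid assignment using 3 colors: 1=a, 2=c, 3=a, 4=b, 5=c, 6=b, 7=a, 8=b. Each edge has distinct colors on its endpoints.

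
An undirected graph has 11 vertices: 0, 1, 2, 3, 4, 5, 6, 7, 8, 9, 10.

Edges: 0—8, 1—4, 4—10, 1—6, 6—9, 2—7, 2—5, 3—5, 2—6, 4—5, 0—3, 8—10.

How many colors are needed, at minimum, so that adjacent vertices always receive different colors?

3

The cycle 5-2-6-1-4-5 has odd length 5, so it cannot be 2-colored; at least 3 colors are needed.
3 colors suffice: color a → {3, 4, 6, 7, 8}; color b → {0, 1, 5, 9, 10}; color c → {2}. No two adjacent vertices share a color.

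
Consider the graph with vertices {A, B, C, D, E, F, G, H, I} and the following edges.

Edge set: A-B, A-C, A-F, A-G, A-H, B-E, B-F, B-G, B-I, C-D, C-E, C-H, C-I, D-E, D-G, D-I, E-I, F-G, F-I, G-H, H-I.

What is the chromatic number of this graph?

4

A, B, F, G are mutually adjacent (a clique of size 4), so at least 4 colors are needed.
A valid assignment using 4 colors: A=3, B=2, C=2, D=4, E=3, F=4, G=1, H=4, I=1. No two adjacent vertices share a color.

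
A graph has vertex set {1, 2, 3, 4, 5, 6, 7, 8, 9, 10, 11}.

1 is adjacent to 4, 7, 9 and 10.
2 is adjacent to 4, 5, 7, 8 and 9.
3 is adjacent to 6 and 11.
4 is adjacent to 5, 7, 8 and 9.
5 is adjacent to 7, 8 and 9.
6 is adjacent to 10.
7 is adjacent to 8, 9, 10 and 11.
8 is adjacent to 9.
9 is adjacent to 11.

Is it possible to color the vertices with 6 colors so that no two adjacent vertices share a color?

Yes

The chromatic number is 6. 2, 4, 5, 7, 8, 9 are pairwise adjacent (a clique of size 6), so at least 6 colors are needed.
6 colors suffice: color red → {3, 7}; color blue → {9, 10}; color green → {4, 6, 11}; color yellow → {1, 8}; color purple → {2}; color orange → {5}.
That is already a proper 6-coloring.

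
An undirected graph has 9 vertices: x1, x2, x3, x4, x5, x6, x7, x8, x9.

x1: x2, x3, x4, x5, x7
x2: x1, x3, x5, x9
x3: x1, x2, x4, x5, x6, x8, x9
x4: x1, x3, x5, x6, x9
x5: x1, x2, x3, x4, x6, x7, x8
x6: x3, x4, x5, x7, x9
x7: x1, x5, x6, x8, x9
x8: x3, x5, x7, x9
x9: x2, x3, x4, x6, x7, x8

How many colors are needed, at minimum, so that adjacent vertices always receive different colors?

4

x3, x4, x6, x9 form a clique, so at least 4 colors are needed.
4 colors suffice: x1=Y, x2=G, x3=B, x4=G, x5=R, x6=Y, x7=B, x8=G, x9=R. Every edge joins two different colors.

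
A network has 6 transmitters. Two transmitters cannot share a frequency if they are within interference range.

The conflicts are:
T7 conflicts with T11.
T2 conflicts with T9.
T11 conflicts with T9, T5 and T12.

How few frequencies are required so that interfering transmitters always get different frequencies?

2

T11 and T9 conflict, so at least 2 frequencies are needed.
Using 2 frequencies: T7=2, T2=1, T11=1, T9=2, T5=2, T12=2. Each listed conflict is separated.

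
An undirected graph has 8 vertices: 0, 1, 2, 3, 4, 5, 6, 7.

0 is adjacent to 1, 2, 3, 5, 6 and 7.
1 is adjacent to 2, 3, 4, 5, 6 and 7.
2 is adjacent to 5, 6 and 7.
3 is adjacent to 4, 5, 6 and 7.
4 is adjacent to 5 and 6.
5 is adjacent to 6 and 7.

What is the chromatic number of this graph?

5

0, 1, 3, 5, 6 are mutually adjacent (a clique of size 5), so at least 5 colors are needed.
5 colors suffice: color a → {1}; color b → {5}; color c → {6, 7}; color d → {0, 4}; color e → {2, 3}. Every edge joins two different colors.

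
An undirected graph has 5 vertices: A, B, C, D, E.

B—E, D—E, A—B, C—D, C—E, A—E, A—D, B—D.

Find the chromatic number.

4

A, B, D, E form a clique, so at least 4 colors are needed.
4 colors suffice: color red → {D}; color blue → {E}; color green → {B, C}; color yellow → {A}. Every edge joins two different colors.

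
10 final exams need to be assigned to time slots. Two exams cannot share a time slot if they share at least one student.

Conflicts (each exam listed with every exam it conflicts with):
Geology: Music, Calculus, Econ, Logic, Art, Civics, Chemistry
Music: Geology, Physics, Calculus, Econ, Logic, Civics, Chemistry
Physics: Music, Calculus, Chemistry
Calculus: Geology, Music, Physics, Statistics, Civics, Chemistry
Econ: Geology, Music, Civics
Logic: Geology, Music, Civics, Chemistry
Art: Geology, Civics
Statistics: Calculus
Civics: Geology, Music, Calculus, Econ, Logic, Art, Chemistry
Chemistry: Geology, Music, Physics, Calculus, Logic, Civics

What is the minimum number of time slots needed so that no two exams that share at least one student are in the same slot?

Geology, Music, Logic, Civics, Chemistry pairwise conflict, so at least 5 time slots are needed.
5 time slots suffice: time slot 1 → {Physics, Statistics, Civics}; time slot 2 → {Geology}; time slot 3 → {Music, Art}; time slot 4 → {Econ, Chemistry}; time slot 5 → {Calculus, Logic}. No two conflicting exams share a time slot.

5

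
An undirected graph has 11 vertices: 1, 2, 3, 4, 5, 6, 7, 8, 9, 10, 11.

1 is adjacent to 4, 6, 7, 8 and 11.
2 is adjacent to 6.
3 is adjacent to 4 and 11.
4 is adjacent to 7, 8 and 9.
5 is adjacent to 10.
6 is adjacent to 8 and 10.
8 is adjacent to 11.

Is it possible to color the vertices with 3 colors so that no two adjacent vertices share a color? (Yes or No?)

The chromatic number is 3. 1, 6, 8 are mutually adjacent, so at least 3 colors are needed.
3 colors suffice: color red → {4, 5, 6, 11}; color blue → {1, 2, 3, 9, 10}; color green → {7, 8}.
That is already a proper 3-coloring.

Yes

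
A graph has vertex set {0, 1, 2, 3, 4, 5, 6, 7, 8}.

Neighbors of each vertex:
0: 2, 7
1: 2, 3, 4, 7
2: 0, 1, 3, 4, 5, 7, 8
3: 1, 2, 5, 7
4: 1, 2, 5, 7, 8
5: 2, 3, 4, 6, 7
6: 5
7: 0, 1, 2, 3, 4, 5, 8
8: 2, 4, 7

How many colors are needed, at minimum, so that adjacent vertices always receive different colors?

1, 2, 3, 7 are mutually adjacent (a clique of size 4), so at least 4 colors are needed.
A valid assignment using 4 colors: 0=green, 1=green, 2=blue, 3=yellow, 4=yellow, 5=green, 6=red, 7=red, 8=green. No two adjacent vertices share a color.

4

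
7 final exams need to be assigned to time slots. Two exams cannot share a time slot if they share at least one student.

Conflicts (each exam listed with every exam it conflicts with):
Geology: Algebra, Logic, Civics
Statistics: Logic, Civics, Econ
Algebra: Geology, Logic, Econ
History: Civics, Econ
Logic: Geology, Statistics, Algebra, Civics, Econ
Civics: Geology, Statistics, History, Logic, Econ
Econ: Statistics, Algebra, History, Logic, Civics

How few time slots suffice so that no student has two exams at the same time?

4

Statistics, Logic, Civics, Econ all conflict with each other, so at least 4 time slots are needed.
4 time slots suffice: time slot 1 → {Geology, Econ}; time slot 2 → {Algebra, Civics}; time slot 3 → {History, Logic}; time slot 4 → {Statistics}. Each listed conflict is separated.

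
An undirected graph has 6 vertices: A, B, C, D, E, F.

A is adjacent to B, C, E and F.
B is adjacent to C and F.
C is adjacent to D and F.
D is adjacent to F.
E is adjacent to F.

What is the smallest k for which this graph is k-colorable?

4

A, B, C, F are pairwise adjacent (a clique of size 4), so at least 4 colors are needed.
One proper 4-coloring: A=blue, B=yellow, C=green, D=blue, E=green, F=red. No two adjacent vertices share a color.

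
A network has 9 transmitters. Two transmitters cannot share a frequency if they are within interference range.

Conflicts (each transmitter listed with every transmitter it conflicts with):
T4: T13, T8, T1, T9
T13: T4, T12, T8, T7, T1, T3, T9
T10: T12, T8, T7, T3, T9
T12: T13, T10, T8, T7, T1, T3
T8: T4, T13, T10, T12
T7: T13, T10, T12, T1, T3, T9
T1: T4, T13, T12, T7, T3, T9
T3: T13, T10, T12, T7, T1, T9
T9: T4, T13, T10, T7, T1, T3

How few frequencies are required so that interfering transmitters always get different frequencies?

5

T13, T7, T1, T3, T9 pairwise conflict, so at least 5 frequencies are needed.
5 frequencies suffice: frequency 1 → {T13, T10}; frequency 2 → {T8, T7}; frequency 3 → {T1}; frequency 4 → {T12, T9}; frequency 5 → {T4, T3}. No two conflicting transmitters share a frequency.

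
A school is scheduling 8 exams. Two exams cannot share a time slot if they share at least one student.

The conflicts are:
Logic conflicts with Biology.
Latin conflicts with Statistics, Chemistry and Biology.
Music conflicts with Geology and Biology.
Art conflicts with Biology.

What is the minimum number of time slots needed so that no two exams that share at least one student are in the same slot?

Logic and Biology conflict, so at least 2 time slots are needed.
2 time slots suffice: time slot 1 → {Geology, Statistics, Chemistry, Biology}; time slot 2 → {Logic, Latin, Music, Art}. Every pair that conflicts lands in different time slots.

2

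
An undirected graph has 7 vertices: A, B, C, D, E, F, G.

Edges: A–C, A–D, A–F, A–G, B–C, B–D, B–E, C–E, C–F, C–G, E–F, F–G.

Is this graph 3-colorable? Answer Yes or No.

No

A, C, F, G form a clique, so at least 4 colors are needed.
So 3 colors are not enough.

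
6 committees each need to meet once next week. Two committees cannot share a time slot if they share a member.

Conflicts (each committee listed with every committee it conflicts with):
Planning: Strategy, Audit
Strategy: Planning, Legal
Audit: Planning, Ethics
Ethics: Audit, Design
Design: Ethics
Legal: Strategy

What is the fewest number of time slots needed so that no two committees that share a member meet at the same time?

2

Planning and Strategy conflict, so at least 2 time slots are needed.
2 time slots suffice: time slot 1 → {Planning, Ethics, Legal}; time slot 2 → {Strategy, Audit, Design}. Every pair that conflicts lands in different time slots.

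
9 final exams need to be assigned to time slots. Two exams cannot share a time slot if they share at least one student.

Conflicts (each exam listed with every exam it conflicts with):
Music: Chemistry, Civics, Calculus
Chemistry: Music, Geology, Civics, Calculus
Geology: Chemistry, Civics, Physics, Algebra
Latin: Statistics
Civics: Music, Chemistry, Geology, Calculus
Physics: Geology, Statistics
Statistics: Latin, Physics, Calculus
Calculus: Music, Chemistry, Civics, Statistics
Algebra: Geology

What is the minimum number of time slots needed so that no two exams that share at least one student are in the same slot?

4

Music, Chemistry, Civics, Calculus pairwise conflict, so at least 4 time slots are needed.
Using 4 time slots: Music=4, Chemistry=3, Geology=1, Latin=1, Civics=2, Physics=3, Statistics=2, Calculus=1, Algebra=2. No two conflicting exams share a time slot.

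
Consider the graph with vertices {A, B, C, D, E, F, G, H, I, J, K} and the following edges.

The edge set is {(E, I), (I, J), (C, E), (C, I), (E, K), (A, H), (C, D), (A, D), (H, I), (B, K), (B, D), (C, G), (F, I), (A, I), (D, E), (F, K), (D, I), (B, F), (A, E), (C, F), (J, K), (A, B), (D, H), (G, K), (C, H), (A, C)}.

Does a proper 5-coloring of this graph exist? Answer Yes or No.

The chromatic number is 5. A, C, D, H, I are mutually adjacent (a clique of size 5), so at least 5 colors are needed.
5 colors suffice: color red → {I, K}; color blue → {B, C, J}; color green → {A, F, G}; color yellow → {D}; color purple → {E, H}.
That is already a proper 5-coloring.

Yes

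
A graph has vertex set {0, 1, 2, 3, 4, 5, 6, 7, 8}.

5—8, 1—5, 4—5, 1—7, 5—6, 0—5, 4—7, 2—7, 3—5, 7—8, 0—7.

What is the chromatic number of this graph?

7 and 8 are adjacent, so at least 2 colors are needed.
2 colors suffice: 0=b, 1=b, 2=b, 3=b, 4=b, 5=a, 6=b, 7=a, 8=b. No two adjacent vertices share a color.

2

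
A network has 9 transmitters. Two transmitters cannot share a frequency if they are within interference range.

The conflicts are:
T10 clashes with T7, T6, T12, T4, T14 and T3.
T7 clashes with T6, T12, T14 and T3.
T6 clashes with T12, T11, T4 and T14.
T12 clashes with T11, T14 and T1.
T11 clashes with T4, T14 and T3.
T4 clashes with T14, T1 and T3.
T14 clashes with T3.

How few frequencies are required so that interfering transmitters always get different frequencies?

T10, T7, T6, T12, T14 all conflict with each other, so at least 5 frequencies are needed.
A valid assignment using 5 frequencies: T10=3, T7=5, T6=2, T12=4, T11=3, T4=4, T14=1, T1=1, T3=2. No two conflicting transmitters share a frequency.

5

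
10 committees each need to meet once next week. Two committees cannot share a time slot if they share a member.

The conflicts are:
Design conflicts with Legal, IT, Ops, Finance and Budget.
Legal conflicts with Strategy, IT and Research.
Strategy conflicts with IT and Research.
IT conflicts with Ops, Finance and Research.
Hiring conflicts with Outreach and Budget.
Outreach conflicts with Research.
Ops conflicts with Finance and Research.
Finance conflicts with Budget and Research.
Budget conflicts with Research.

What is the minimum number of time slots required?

4

Legal, Strategy, IT, Research pairwise conflict, so at least 4 time slots are needed.
Using 4 time slots: Design=1, Legal=3, Strategy=4, IT=2, Hiring=1, Outreach=2, Ops=4, Finance=3, Budget=2, Research=1. Each listed conflict is separated.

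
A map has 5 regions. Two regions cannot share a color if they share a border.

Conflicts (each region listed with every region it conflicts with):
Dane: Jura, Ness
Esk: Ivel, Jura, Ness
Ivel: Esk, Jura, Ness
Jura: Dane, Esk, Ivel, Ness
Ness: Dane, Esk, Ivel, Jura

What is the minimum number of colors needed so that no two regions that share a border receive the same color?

Esk, Ivel, Jura, Ness all conflict with each other, so at least 4 colors are needed.
4 colors suffice: color 1 → {Ness}; color 2 → {Jura}; color 3 → {Dane, Ivel}; color 4 → {Esk}. No two conflicting regions share a color.

4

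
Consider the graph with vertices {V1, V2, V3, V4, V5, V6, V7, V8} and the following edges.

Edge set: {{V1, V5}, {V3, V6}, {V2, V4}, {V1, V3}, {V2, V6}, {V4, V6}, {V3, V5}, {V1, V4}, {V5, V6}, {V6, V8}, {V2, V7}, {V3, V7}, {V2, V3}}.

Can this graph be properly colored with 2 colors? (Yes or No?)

No

V3, V5, V6 form a triangle, so at least 3 colors are needed.
So 2 colors are not enough.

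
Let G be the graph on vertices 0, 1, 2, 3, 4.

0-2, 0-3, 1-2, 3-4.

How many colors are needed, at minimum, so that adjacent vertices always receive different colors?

2

0 and 3 are adjacent, so at least 2 colors are needed.
2 colors suffice: 0=blue, 1=blue, 2=red, 3=red, 4=blue. Each edge has distinct colors on its endpoints.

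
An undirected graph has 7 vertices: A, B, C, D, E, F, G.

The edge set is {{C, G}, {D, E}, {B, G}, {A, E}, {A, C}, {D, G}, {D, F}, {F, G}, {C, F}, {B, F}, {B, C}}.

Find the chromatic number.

B, C, F, G are pairwise adjacent (a clique of size 4), so at least 4 colors are needed.
One proper 4-coloring: A=3, B=4, C=1, D=1, E=2, F=2, G=3. No two adjacent vertices share a color.

4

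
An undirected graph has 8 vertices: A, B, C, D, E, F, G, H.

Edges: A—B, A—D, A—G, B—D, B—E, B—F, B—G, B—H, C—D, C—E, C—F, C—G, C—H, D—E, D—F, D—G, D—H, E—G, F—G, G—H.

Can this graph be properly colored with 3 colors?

B, D, G, H are mutually adjacent (a clique of size 4), so at least 4 colors are needed.
So 3 colors are not enough.

No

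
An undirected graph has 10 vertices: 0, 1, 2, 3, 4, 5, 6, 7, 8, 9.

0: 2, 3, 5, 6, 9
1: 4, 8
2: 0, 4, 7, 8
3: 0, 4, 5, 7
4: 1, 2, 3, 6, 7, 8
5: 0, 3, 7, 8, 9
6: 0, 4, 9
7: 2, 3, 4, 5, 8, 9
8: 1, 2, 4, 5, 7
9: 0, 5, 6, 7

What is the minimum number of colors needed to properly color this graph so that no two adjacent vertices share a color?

2, 4, 7, 8 form a clique, so at least 4 colors are needed.
4 colors suffice: color red → {0, 1, 7}; color blue → {4, 5}; color green → {3, 8, 9}; color yellow → {2, 6}. No two adjacent vertices share a color.

4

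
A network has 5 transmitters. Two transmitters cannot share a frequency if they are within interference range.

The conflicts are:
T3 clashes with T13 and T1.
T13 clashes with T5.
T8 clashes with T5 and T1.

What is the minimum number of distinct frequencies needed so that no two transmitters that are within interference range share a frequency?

3

The cycle T3-T13-T5-T8-T1-T3 has odd length 5, so it cannot be 2-colored; at least 3 frequencies are needed.
A valid assignment using 3 frequencies: T3=1, T13=2, T8=2, T5=1, T1=3. Each listed conflict is separated.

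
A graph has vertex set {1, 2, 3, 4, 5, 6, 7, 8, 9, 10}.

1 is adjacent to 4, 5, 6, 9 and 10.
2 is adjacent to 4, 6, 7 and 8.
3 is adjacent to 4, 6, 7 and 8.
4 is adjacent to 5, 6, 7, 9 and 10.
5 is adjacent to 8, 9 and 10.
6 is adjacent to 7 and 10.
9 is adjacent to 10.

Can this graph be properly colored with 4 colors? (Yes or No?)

1, 4, 5, 9, 10 are pairwise adjacent (a clique of size 5), so at least 5 colors are needed.
So 4 colors are not enough.

No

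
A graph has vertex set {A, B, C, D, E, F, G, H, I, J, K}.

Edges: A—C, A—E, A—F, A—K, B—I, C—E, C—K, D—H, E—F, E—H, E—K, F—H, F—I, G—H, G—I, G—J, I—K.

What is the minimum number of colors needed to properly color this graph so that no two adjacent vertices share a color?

4

A, C, E, K are mutually adjacent (a clique of size 4), so at least 4 colors are needed.
4 colors suffice: A=green, B=blue, C=yellow, D=red, E=red, F=blue, G=blue, H=green, I=red, J=red, K=blue. No two adjacent vertices share a color.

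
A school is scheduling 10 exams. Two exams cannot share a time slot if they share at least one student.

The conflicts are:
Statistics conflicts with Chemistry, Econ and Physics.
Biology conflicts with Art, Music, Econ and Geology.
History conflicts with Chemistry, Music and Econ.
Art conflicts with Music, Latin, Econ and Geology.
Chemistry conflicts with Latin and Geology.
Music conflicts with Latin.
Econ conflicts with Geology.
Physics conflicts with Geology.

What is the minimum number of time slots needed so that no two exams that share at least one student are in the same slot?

4

Biology, Art, Econ, Geology are mutually in conflict, so at least 4 time slots are needed.
4 time slots suffice: time slot 1 → {Statistics, Music, Geology}; time slot 2 → {Chemistry, Econ, Physics}; time slot 3 → {History, Art}; time slot 4 → {Biology, Latin}. No two conflicting exams share a time slot.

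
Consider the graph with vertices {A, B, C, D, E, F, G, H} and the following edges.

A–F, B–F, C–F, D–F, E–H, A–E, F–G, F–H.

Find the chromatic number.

2

F and H are adjacent, so at least 2 colors are needed.
One proper 2-coloring: A=2, B=2, C=2, D=2, E=1, F=1, G=2, H=2. Each edge has distinct colors on its endpoints.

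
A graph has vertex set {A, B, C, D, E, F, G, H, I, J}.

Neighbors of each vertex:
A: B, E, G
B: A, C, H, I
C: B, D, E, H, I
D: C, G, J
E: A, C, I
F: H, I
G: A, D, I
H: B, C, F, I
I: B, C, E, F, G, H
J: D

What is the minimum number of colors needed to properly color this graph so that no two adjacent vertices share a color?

4

B, C, H, I form a clique, so at least 4 colors are needed.
4 colors suffice: color 1 → {A, D, I}; color 2 → {C, F, G, J}; color 3 → {B, E}; color 4 → {H}. Each edge has distinct colors on its endpoints.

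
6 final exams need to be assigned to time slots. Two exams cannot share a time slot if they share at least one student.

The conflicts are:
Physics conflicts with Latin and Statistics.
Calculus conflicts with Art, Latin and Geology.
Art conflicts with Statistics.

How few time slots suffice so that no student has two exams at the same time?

The cycle Statistics-Physics-Latin-Calculus-Art-Statistics has odd length 5, so it cannot be 2-colored; at least 3 time slots are needed.
3 time slots suffice: time slot 1 → {Physics, Calculus}; time slot 2 → {Art, Latin, Geology}; time slot 3 → {Statistics}. Each listed conflict is separated.

3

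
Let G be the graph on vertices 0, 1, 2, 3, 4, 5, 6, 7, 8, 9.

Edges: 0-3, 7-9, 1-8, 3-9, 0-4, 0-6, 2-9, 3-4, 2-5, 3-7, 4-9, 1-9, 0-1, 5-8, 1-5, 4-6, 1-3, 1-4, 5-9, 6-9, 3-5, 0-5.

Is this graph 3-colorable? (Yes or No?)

No

0, 1, 3, 4 form a clique, so at least 4 colors are needed.
So 3 colors are not enough.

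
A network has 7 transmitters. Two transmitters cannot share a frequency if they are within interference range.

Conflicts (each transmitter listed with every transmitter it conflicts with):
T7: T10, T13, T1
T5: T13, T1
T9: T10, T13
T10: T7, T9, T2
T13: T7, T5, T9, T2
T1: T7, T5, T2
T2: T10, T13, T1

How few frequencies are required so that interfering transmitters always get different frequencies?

T5 and T1 conflict, so at least 2 frequencies are needed.
A valid assignment using 2 frequencies: T7=2, T5=2, T9=2, T10=1, T13=1, T1=1, T2=2. No two conflicting transmitters share a frequency.

2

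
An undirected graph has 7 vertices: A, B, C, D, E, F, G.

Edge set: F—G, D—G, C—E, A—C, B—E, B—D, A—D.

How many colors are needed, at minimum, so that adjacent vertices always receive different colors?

The cycle B-E-C-A-D-B has odd length 5, so it cannot be 2-colored; at least 3 colors are needed.
One proper 3-coloring: A=2, B=2, C=1, D=1, E=3, F=1, G=2. Every edge joins two different colors.

3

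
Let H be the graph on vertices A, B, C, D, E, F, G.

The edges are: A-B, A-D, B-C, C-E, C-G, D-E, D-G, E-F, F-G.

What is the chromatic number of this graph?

The cycle G-D-A-B-C-G has odd length 5, so it cannot be 2-colored; at least 3 colors are needed.
3 colors suffice: color red → {C, D, F}; color blue → {A, E, G}; color green → {B}. Every edge joins two different colors.

3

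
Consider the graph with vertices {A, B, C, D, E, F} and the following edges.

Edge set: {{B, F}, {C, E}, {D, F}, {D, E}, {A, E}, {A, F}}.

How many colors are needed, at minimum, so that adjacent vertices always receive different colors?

2

C and E are adjacent, so at least 2 colors are needed.
2 colors suffice: color 1 → {E, F}; color 2 → {A, B, C, D}. No two adjacent vertices share a color.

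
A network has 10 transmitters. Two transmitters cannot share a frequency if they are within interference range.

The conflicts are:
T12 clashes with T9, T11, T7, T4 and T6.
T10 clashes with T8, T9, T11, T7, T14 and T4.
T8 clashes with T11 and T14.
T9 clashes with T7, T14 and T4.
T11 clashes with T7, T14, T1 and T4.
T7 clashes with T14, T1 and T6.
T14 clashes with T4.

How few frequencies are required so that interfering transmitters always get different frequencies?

T10, T9, T14, T4 pairwise conflict, so at least 4 frequencies are needed.
4 frequencies suffice: frequency 1 → {T9, T11, T6}; frequency 2 → {T8, T7, T4}; frequency 3 → {T12, T14, T1}; frequency 4 → {T10}. No two conflicting transmitters share a frequency.

4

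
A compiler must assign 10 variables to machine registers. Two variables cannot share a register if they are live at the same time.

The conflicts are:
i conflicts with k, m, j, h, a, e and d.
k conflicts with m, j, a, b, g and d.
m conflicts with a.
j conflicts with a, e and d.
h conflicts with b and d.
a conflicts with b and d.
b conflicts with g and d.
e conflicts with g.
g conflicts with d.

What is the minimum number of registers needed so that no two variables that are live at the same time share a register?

5

i, k, j, a, d pairwise conflict, so at least 5 registers are needed.
A valid assignment using 5 registers: i=2, k=3, m=1, j=5, h=3, a=4, b=2, e=1, g=4, d=1. No two conflicting variables share a register.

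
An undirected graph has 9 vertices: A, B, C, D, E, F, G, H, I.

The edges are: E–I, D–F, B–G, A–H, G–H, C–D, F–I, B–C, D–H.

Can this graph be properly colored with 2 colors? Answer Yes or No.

No

The cycle B-C-D-H-G-B has odd length 5, so it cannot be 2-colored; at least 3 colors are needed.
So 2 colors are not enough.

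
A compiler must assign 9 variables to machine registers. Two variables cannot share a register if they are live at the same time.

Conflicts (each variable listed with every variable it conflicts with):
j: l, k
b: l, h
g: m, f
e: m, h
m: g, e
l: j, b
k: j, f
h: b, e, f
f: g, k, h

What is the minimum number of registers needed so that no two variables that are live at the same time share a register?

The cycle f-g-m-e-h-f has odd length 5, so it cannot be 2-colored; at least 3 registers are needed.
3 registers suffice: register 1 → {j, b, m, f}; register 2 → {g, l, k, h}; register 3 → {e}. Every pair that conflicts lands in different registers.

3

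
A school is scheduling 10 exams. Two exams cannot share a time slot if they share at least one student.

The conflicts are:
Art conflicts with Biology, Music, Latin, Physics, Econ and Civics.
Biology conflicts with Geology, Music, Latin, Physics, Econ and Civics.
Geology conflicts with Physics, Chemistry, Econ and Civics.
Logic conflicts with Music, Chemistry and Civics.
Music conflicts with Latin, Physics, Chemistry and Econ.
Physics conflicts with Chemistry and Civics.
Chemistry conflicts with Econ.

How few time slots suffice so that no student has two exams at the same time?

Art, Biology, Music, Econ are mutually in conflict, so at least 4 time slots are needed.
4 time slots suffice: Art=3, Biology=1, Geology=3, Logic=3, Music=2, Latin=4, Physics=4, Chemistry=1, Econ=4, Civics=2. Every pair that conflicts lands in different time slots.

4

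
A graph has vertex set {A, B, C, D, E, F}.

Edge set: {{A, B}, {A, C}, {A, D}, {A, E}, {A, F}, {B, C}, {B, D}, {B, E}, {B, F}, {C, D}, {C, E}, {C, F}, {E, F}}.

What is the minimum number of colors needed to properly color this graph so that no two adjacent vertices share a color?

5

A, B, C, E, F form a clique, so at least 5 colors are needed.
5 colors suffice: color red → {B}; color blue → {A}; color green → {C}; color yellow → {D, E}; color purple → {F}. Every edge joins two different colors.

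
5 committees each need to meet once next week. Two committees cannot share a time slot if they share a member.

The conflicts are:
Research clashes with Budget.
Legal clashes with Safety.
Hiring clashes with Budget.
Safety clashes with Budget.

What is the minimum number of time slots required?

Research and Budget conflict, so at least 2 time slots are needed.
2 time slots suffice: time slot 1 → {Legal, Budget}; time slot 2 → {Research, Hiring, Safety}. No two conflicting committees share a time slot.

2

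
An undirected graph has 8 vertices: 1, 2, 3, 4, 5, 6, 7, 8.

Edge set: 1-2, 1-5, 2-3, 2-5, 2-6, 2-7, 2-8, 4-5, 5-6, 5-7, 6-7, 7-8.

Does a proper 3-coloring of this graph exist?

No

2, 5, 6, 7 are pairwise adjacent (a clique of size 4), so at least 4 colors are needed.
So 3 colors are not enough.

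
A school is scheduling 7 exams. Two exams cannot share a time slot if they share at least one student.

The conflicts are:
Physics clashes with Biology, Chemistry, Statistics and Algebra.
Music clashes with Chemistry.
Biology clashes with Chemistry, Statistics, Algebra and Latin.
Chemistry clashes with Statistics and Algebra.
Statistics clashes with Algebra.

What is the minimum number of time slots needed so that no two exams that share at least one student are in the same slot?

5

Physics, Biology, Chemistry, Statistics, Algebra all conflict with each other, so at least 5 time slots are needed.
5 time slots suffice: Physics=3, Music=1, Biology=1, Chemistry=2, Statistics=4, Algebra=5, Latin=2. No two conflicting exams share a time slot.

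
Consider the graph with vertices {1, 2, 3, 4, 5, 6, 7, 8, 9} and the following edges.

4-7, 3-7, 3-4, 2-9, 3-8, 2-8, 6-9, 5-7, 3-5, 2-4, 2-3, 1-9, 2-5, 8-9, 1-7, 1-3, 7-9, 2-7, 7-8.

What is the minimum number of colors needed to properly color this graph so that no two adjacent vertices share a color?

2, 3, 4, 7 are pairwise adjacent (a clique of size 4), so at least 4 colors are needed.
4 colors suffice: color red → {6, 7}; color blue → {1, 2}; color green → {3, 9}; color yellow → {4, 5, 8}. No two adjacent vertices share a color.

4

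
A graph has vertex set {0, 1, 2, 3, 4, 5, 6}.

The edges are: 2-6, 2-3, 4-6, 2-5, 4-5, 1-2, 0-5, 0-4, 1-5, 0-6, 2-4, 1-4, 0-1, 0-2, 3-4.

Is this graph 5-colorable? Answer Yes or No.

Yes

The chromatic number is 5. 0, 1, 2, 4, 5 are pairwise adjacent (a clique of size 5), so at least 5 colors are needed.
5 colors suffice: color red → {2}; color blue → {4}; color green → {0, 3}; color yellow → {5, 6}; color purple → {1}.
That is already a proper 5-coloring.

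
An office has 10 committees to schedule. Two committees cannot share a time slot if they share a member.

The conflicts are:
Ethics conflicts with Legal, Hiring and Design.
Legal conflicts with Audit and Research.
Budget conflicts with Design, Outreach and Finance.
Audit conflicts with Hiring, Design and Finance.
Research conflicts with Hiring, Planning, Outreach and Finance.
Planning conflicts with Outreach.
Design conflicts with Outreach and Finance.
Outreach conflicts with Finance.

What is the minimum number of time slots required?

Budget, Design, Outreach, Finance all conflict with each other, so at least 4 time slots are needed.
Using 4 time slots: Ethics=2, Legal=3, Budget=4, Audit=2, Research=1, Hiring=3, Planning=3, Design=1, Outreach=2, Finance=3. Each listed conflict is separated.

4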